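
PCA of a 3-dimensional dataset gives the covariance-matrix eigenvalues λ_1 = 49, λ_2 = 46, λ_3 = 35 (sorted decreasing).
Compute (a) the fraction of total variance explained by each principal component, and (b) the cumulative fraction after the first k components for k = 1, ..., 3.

Step 1 — total variance = trace(Sigma) = Σ λ_i = 49 + 46 + 35 = 130.

Step 2 — fraction explained by component i = λ_i / Σ λ:
  PC1: 49/130 = 0.3769
  PC2: 46/130 = 0.3538
  PC3: 35/130 = 0.2692

Step 3 — cumulative fraction after k components = (λ_1 + ... + λ_k) / Σ λ:
  k = 1: 49/130 = 0.3769
  k = 2: (49 + 46)/130 = 95/130 = 0.7308
  k = 3: (49 + 46 + 35)/130 = 130/130 = 1

Summary (fraction, with percent):

explained: PC1 0.3769 (37.69%), PC2 0.3538 (35.38%), PC3 0.2692 (26.92%);  cumulative: 0.3769, 0.7308, 1


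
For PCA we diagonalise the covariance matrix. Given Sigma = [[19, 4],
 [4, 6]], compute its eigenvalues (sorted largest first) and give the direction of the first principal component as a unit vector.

Step 1 — characteristic polynomial of 2×2 Sigma:
  det(Sigma - λI) = λ² - trace · λ + det = 0.
  trace = 19 + 6 = 25, det = 19·6 - (4)² = 98.
Step 2 — discriminant:
  Δ = trace² - 4·det = 625 - 392 = 233.
Step 3 — eigenvalues:
  λ = (trace ± √Δ)/2 = (25 ± 15.2643)/2,
  λ_1 = 20.1322,  λ_2 = 4.8678.

Step 4 — unit eigenvector for λ_1: solve (Sigma - λ_1 I)v = 0. First row:
  (19 - 20.1322)·v_x + (4)·v_y = 0, i.e. (-1.1322)·v_x + (4)·v_y = 0,
  so v ∝ (b, λ_1 - a) = (4, 1.1322) = u.
  ||u|| = √((4)² + (1.1322)²) = √(17.2818) ≈ 4.1571,
  v_1 = u/||u|| ≈ (0.9622, 0.2723) (||v_1|| = 1).

λ_1 = 20.1322,  λ_2 = 4.8678;  v_1 ≈ (0.9622, 0.2723)


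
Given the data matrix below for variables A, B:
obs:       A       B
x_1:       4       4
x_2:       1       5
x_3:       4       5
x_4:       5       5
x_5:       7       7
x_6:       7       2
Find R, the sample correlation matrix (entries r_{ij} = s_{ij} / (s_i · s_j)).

Step 1 — column means:
  mean(A) = (4 + 1 + 4 + 5 + 7 + 7) / 6 = 28/6 = 4.6667
  mean(B) = (4 + 5 + 5 + 5 + 7 + 2) / 6 = 28/6 = 4.6667

Step 2 — sample variances and covariances s[i,j] = (1/(n-1)) · Σ_k (x_{k,i} - mean_i) · (x_{k,j} - mean_j), with n-1 = 5:
  s[A,A] = ((-0.6667)·(-0.6667) + (-3.6667)·(-3.6667) + (-0.6667)·(-0.6667) + (0.3333)·(0.3333) + (2.3333)·(2.3333) + (2.3333)·(2.3333)) / 5 = 25.3333/5 = 5.0667
  s[A,B] = ((-0.6667)·(-0.6667) + (-3.6667)·(0.3333) + (-0.6667)·(0.3333) + (0.3333)·(0.3333) + (2.3333)·(2.3333) + (2.3333)·(-2.6667)) / 5 = -1.6667/5 = -0.3333
  s[B,B] = ((-0.6667)·(-0.6667) + (0.3333)·(0.3333) + (0.3333)·(0.3333) + (0.3333)·(0.3333) + (2.3333)·(2.3333) + (-2.6667)·(-2.6667)) / 5 = 13.3333/5 = 2.6667
  Sample standard deviations s_i = √(s[i,i]):
  s(A) = √(5.0667) = 2.2509
  s(B) = √(2.6667) = 1.633

Step 3 — r_{ij} = s_{ij} / (s_i · s_j):
  r[A,A] = 1 (diagonal).
  r[A,B] = -0.3333 / (2.2509 · 1.633) = -0.3333 / 3.6757 = -0.0907
  r[B,B] = 1 (diagonal).

R is symmetric with unit diagonal. Assembling:

R = [[1, -0.0907],
 [-0.0907, 1]]


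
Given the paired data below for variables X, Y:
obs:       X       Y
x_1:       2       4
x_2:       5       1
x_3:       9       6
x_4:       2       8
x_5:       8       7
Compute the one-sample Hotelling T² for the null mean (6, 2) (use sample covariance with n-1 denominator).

Step 1 — sample mean vector:
  mean(X) = (2 + 5 + 9 + 2 + 8) / 5 = 26/5 = 5.2
  mean(Y) = (4 + 1 + 6 + 8 + 7) / 5 = 26/5 = 5.2
  x̄ = (5.2, 5.2),  deviation x̄ - mu_0 = (5.2, 5.2) - (6, 2) = (-0.8, 3.2).

Step 2 — sample covariance matrix, S[i,j] = (1/(n-1)) · Σ_k (x_{k,i} - mean_i) · (x_{k,j} - mean_j), divisor n-1 = 4:
  S[X,X] = ((-3.2)·(-3.2) + (-0.2)·(-0.2) + (3.8)·(3.8) + (-3.2)·(-3.2) + (2.8)·(2.8)) / 4 = 42.8/4 = 10.7
  S[X,Y] = ((-3.2)·(-1.2) + (-0.2)·(-4.2) + (3.8)·(0.8) + (-3.2)·(2.8) + (2.8)·(1.8)) / 4 = 3.8/4 = 0.95
  S[Y,Y] = ((-1.2)·(-1.2) + (-4.2)·(-4.2) + (0.8)·(0.8) + (2.8)·(2.8) + (1.8)·(1.8)) / 4 = 30.8/4 = 7.7
  S = [[10.7, 0.95],
 [0.95, 7.7]].

Step 3 — invert S. det(S) = 10.7·7.7 - (0.95)² = 81.4875.
  S^{-1} = (1/det) · [[d, -b], [-b, a]] = [[0.0945, -0.0117],
 [-0.0117, 0.1313]].

Step 4 — quadratic form (x̄ - mu_0)^T · S^{-1} · (x̄ - mu_0):
  S^{-1} · (x̄ - mu_0) = (-0.1129, 0.4295),
  (x̄ - mu_0)^T · [...] = (-0.8)·(-0.1129) + (3.2)·(0.4295) = 1.4648.

Step 5 — scale by n: T² = 5 · 1.4648 = 7.3238.

T² ≈ 7.3238


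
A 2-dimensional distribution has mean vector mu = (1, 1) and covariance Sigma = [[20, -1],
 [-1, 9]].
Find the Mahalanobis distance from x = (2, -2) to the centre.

Step 1 — centre the observation: (x - mu) = (1, -3).

Step 2 — invert Sigma. det(Sigma) = 20·9 - (-1)² = 179.
  Sigma^{-1} = (1/det) · [[d, -b], [-b, a]] = [[0.0503, 0.0056],
 [0.0056, 0.1117]].

Step 3 — form the quadratic (x - mu)^T · Sigma^{-1} · (x - mu):
  Sigma^{-1} · (x - mu) = (0.0335, -0.3296).
  (x - mu)^T · [Sigma^{-1} · (x - mu)] = (1)·(0.0335) + (-3)·(-0.3296) = 1.0223.

Step 4 — take square root: d = √(1.0223) ≈ 1.0111.

d(x, mu) = √(1.0223) ≈ 1.0111


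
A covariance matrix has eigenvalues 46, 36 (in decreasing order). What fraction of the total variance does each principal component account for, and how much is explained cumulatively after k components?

Step 1 — total variance = trace(Sigma) = Σ λ_i = 46 + 36 = 82.

Step 2 — fraction explained by component i = λ_i / Σ λ:
  PC1: 46/82 = 0.561
  PC2: 36/82 = 0.439

Step 3 — cumulative fraction after k components = (λ_1 + ... + λ_k) / Σ λ:
  k = 1: 46/82 = 0.561
  k = 2: (46 + 36)/82 = 82/82 = 1

Summary (fraction, with percent):

explained: PC1 0.561 (56.1%), PC2 0.439 (43.9%);  cumulative: 0.561, 1


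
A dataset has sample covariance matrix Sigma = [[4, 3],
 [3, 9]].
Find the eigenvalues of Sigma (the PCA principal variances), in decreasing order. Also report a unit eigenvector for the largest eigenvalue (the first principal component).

Step 1 — characteristic polynomial of 2×2 Sigma:
  det(Sigma - λI) = λ² - trace · λ + det = 0.
  trace = 4 + 9 = 13, det = 4·9 - (3)² = 27.
Step 2 — discriminant:
  Δ = trace² - 4·det = 169 - 108 = 61.
Step 3 — eigenvalues:
  λ = (trace ± √Δ)/2 = (13 ± 7.8102)/2,
  λ_1 = 10.4051,  λ_2 = 2.5949.

Step 4 — unit eigenvector for λ_1: solve (Sigma - λ_1 I)v = 0. First row:
  (4 - 10.4051)·v_x + (3)·v_y = 0, i.e. (-6.4051)·v_x + (3)·v_y = 0,
  so v ∝ (b, λ_1 - a) = (3, 6.4051) = u.
  ||u|| = √((3)² + (6.4051)²) = √(50.0256) ≈ 7.0729,
  v_1 = u/||u|| ≈ (0.4242, 0.9056) (||v_1|| = 1).

λ_1 = 10.4051,  λ_2 = 2.5949;  v_1 ≈ (0.4242, 0.9056)


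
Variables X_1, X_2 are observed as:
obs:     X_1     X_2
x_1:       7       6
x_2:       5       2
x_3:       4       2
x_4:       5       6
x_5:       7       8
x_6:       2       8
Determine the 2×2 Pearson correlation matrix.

Step 1 — column means:
  mean(X_1) = (7 + 5 + 4 + 5 + 7 + 2) / 6 = 30/6 = 5
  mean(X_2) = (6 + 2 + 2 + 6 + 8 + 8) / 6 = 32/6 = 5.3333

Step 2 — sample variances and covariances s[i,j] = (1/(n-1)) · Σ_k (x_{k,i} - mean_i) · (x_{k,j} - mean_j), with n-1 = 5:
  s[X_1,X_1] = ((2)·(2) + (0)·(0) + (-1)·(-1) + (0)·(0) + (2)·(2) + (-3)·(-3)) / 5 = 18/5 = 3.6
  s[X_1,X_2] = ((2)·(0.6667) + (0)·(-3.3333) + (-1)·(-3.3333) + (0)·(0.6667) + (2)·(2.6667) + (-3)·(2.6667)) / 5 = 2/5 = 0.4
  s[X_2,X_2] = ((0.6667)·(0.6667) + (-3.3333)·(-3.3333) + (-3.3333)·(-3.3333) + (0.6667)·(0.6667) + (2.6667)·(2.6667) + (2.6667)·(2.6667)) / 5 = 37.3333/5 = 7.4667
  Sample standard deviations s_i = √(s[i,i]):
  s(X_1) = √(3.6) = 1.8974
  s(X_2) = √(7.4667) = 2.7325

Step 3 — r_{ij} = s_{ij} / (s_i · s_j):
  r[X_1,X_1] = 1 (diagonal).
  r[X_1,X_2] = 0.4 / (1.8974 · 2.7325) = 0.4 / 5.1846 = 0.0772
  r[X_2,X_2] = 1 (diagonal).

R is symmetric with unit diagonal. Assembling:

R = [[1, 0.0772],
 [0.0772, 1]]


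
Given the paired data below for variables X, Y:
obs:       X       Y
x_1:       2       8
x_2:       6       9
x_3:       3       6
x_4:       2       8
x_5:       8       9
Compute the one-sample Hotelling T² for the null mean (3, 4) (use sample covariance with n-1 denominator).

Step 1 — sample mean vector:
  mean(X) = (2 + 6 + 3 + 2 + 8) / 5 = 21/5 = 4.2
  mean(Y) = (8 + 9 + 6 + 8 + 9) / 5 = 40/5 = 8
  x̄ = (4.2, 8),  deviation x̄ - mu_0 = (4.2, 8) - (3, 4) = (1.2, 4).

Step 2 — sample covariance matrix, S[i,j] = (1/(n-1)) · Σ_k (x_{k,i} - mean_i) · (x_{k,j} - mean_j), divisor n-1 = 4:
  S[X,X] = ((-2.2)·(-2.2) + (1.8)·(1.8) + (-1.2)·(-1.2) + (-2.2)·(-2.2) + (3.8)·(3.8)) / 4 = 28.8/4 = 7.2
  S[X,Y] = ((-2.2)·(0) + (1.8)·(1) + (-1.2)·(-2) + (-2.2)·(0) + (3.8)·(1)) / 4 = 8/4 = 2
  S[Y,Y] = ((0)·(0) + (1)·(1) + (-2)·(-2) + (0)·(0) + (1)·(1)) / 4 = 6/4 = 1.5
  S = [[7.2, 2],
 [2, 1.5]].

Step 3 — invert S. det(S) = 7.2·1.5 - (2)² = 6.8.
  S^{-1} = (1/det) · [[d, -b], [-b, a]] = [[0.2206, -0.2941],
 [-0.2941, 1.0588]].

Step 4 — quadratic form (x̄ - mu_0)^T · S^{-1} · (x̄ - mu_0):
  S^{-1} · (x̄ - mu_0) = (-0.9118, 3.8824),
  (x̄ - mu_0)^T · [...] = (1.2)·(-0.9118) + (4)·(3.8824) = 14.4353.

Step 5 — scale by n: T² = 5 · 14.4353 = 72.1765.

T² ≈ 72.1765


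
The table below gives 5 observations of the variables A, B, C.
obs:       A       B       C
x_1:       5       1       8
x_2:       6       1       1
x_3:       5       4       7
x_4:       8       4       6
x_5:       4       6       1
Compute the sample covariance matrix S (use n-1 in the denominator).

Step 1 — column means:
  mean(A) = (5 + 6 + 5 + 8 + 4) / 5 = 28/5 = 5.6
  mean(B) = (1 + 1 + 4 + 4 + 6) / 5 = 16/5 = 3.2
  mean(C) = (8 + 1 + 7 + 6 + 1) / 5 = 23/5 = 4.6

Step 2 — sample covariance S[i,j] = (1/(n-1)) · Σ_k (x_{k,i} - mean_i) · (x_{k,j} - mean_j), with n-1 = 4.
  S[A,A] = ((-0.6)·(-0.6) + (0.4)·(0.4) + (-0.6)·(-0.6) + (2.4)·(2.4) + (-1.6)·(-1.6)) / 4 = 9.2/4 = 2.3
  S[A,B] = ((-0.6)·(-2.2) + (0.4)·(-2.2) + (-0.6)·(0.8) + (2.4)·(0.8) + (-1.6)·(2.8)) / 4 = -2.6/4 = -0.65
  S[A,C] = ((-0.6)·(3.4) + (0.4)·(-3.6) + (-0.6)·(2.4) + (2.4)·(1.4) + (-1.6)·(-3.6)) / 4 = 4.2/4 = 1.05
  S[B,B] = ((-2.2)·(-2.2) + (-2.2)·(-2.2) + (0.8)·(0.8) + (0.8)·(0.8) + (2.8)·(2.8)) / 4 = 18.8/4 = 4.7
  S[B,C] = ((-2.2)·(3.4) + (-2.2)·(-3.6) + (0.8)·(2.4) + (0.8)·(1.4) + (2.8)·(-3.6)) / 4 = -6.6/4 = -1.65
  S[C,C] = ((3.4)·(3.4) + (-3.6)·(-3.6) + (2.4)·(2.4) + (1.4)·(1.4) + (-3.6)·(-3.6)) / 4 = 45.2/4 = 11.3

S is symmetric (S[j,i] = S[i,j]). Assembling:

S = [[2.3, -0.65, 1.05],
 [-0.65, 4.7, -1.65],
 [1.05, -1.65, 11.3]]


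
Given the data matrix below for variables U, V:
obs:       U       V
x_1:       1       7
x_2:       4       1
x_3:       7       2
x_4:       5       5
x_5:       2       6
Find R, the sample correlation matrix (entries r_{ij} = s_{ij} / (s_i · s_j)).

Step 1 — column means:
  mean(U) = (1 + 4 + 7 + 5 + 2) / 5 = 19/5 = 3.8
  mean(V) = (7 + 1 + 2 + 5 + 6) / 5 = 21/5 = 4.2

Step 2 — sample variances and covariances s[i,j] = (1/(n-1)) · Σ_k (x_{k,i} - mean_i) · (x_{k,j} - mean_j), with n-1 = 4:
  s[U,U] = ((-2.8)·(-2.8) + (0.2)·(0.2) + (3.2)·(3.2) + (1.2)·(1.2) + (-1.8)·(-1.8)) / 4 = 22.8/4 = 5.7
  s[U,V] = ((-2.8)·(2.8) + (0.2)·(-3.2) + (3.2)·(-2.2) + (1.2)·(0.8) + (-1.8)·(1.8)) / 4 = -17.8/4 = -4.45
  s[V,V] = ((2.8)·(2.8) + (-3.2)·(-3.2) + (-2.2)·(-2.2) + (0.8)·(0.8) + (1.8)·(1.8)) / 4 = 26.8/4 = 6.7
  Sample standard deviations s_i = √(s[i,i]):
  s(U) = √(5.7) = 2.3875
  s(V) = √(6.7) = 2.5884

Step 3 — r_{ij} = s_{ij} / (s_i · s_j):
  r[U,U] = 1 (diagonal).
  r[U,V] = -4.45 / (2.3875 · 2.5884) = -4.45 / 6.1798 = -0.7201
  r[V,V] = 1 (diagonal).

R is symmetric with unit diagonal. Assembling:

R = [[1, -0.7201],
 [-0.7201, 1]]


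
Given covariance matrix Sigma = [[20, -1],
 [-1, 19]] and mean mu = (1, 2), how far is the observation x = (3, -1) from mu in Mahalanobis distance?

Step 1 — centre the observation: (x - mu) = (2, -3).

Step 2 — invert Sigma. det(Sigma) = 20·19 - (-1)² = 379.
  Sigma^{-1} = (1/det) · [[d, -b], [-b, a]] = [[0.0501, 0.0026],
 [0.0026, 0.0528]].

Step 3 — form the quadratic (x - mu)^T · Sigma^{-1} · (x - mu):
  Sigma^{-1} · (x - mu) = (0.0923, -0.153).
  (x - mu)^T · [Sigma^{-1} · (x - mu)] = (2)·(0.0923) + (-3)·(-0.153) = 0.6438.

Step 4 — take square root: d = √(0.6438) ≈ 0.8024.

d(x, mu) = √(0.6438) ≈ 0.8024


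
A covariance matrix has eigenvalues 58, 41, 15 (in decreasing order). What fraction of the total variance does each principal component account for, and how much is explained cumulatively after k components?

Step 1 — total variance = trace(Sigma) = Σ λ_i = 58 + 41 + 15 = 114.

Step 2 — fraction explained by component i = λ_i / Σ λ:
  PC1: 58/114 = 0.5088
  PC2: 41/114 = 0.3596
  PC3: 15/114 = 0.1316

Step 3 — cumulative fraction after k components = (λ_1 + ... + λ_k) / Σ λ:
  k = 1: 58/114 = 0.5088
  k = 2: (58 + 41)/114 = 99/114 = 0.8684
  k = 3: (58 + 41 + 15)/114 = 114/114 = 1

Summary (fraction, with percent):

explained: PC1 0.5088 (50.88%), PC2 0.3596 (35.96%), PC3 0.1316 (13.16%);  cumulative: 0.5088, 0.8684, 1


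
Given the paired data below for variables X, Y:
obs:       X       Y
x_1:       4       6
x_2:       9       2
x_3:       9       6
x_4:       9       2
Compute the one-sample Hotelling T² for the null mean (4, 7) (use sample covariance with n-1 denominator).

Step 1 — sample mean vector:
  mean(X) = (4 + 9 + 9 + 9) / 4 = 31/4 = 7.75
  mean(Y) = (6 + 2 + 6 + 2) / 4 = 16/4 = 4
  x̄ = (7.75, 4),  deviation x̄ - mu_0 = (7.75, 4) - (4, 7) = (3.75, -3).

Step 2 — sample covariance matrix, S[i,j] = (1/(n-1)) · Σ_k (x_{k,i} - mean_i) · (x_{k,j} - mean_j), divisor n-1 = 3:
  S[X,X] = ((-3.75)·(-3.75) + (1.25)·(1.25) + (1.25)·(1.25) + (1.25)·(1.25)) / 3 = 18.75/3 = 6.25
  S[X,Y] = ((-3.75)·(2) + (1.25)·(-2) + (1.25)·(2) + (1.25)·(-2)) / 3 = -10/3 = -3.3333
  S[Y,Y] = ((2)·(2) + (-2)·(-2) + (2)·(2) + (-2)·(-2)) / 3 = 16/3 = 5.3333
  S = [[6.25, -3.3333],
 [-3.3333, 5.3333]].

Step 3 — invert S. det(S) = 6.25·5.3333 - (-3.3333)² = 22.2222.
  S^{-1} = (1/det) · [[d, -b], [-b, a]] = [[0.24, 0.15],
 [0.15, 0.2812]].

Step 4 — quadratic form (x̄ - mu_0)^T · S^{-1} · (x̄ - mu_0):
  S^{-1} · (x̄ - mu_0) = (0.45, -0.2812),
  (x̄ - mu_0)^T · [...] = (3.75)·(0.45) + (-3)·(-0.2812) = 2.5312.

Step 5 — scale by n: T² = 4 · 2.5312 = 10.125.

T² ≈ 10.125


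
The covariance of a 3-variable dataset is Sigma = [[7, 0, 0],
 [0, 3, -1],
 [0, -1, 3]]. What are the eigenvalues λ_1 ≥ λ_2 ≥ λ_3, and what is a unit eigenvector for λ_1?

Step 1 — characteristic polynomial p(λ) = det(λI - Sigma) = λ³ - tr·λ² + c_1·λ - det, where tr = trace, c_1 = sum of the principal 2×2 minors, det = det(Sigma):
  tr = 7 + 3 + 3 = 13,
  c_1 = (7·3 - (0)²) + (7·3 - (0)²) + (3·3 - (-1)²) = 21 + 21 + 8 = 50,
  det = 7·(3·3 - (-1)²) - (0)·((0)·3 - (-1)·(0)) + (0)·((0)·(-1) - 3·(0)) = 7·(8) - (0)·(0) + (0)·(0) = 56.
  So p(λ) = λ³ - 13λ² + 50λ - 56.
Step 2 — look for an integer root (rational root theorem: any rational root is an integer divisor of 56). Testing λ = 2:
  p(2) = 8 - 52 + 100 - 56 = 0  ✓
  Dividing out (λ - 2): p(λ) = (λ - 2)(λ² - 11λ + 28).
Step 3 — remaining eigenvalues from the quadratic λ² - 11λ + 28 = 0:
  Δ = 11² - 4·28 = 121 - 112 = 9,  λ = (11 ± √9)/2 = (11 ± 3)/2 = 7 or 4.
  Sorted: λ_1 = 7,  λ_2 = 4,  λ_3 = 2  (check: sum = 13 = tr ✓).

Step 4 — unit eigenvector for λ_1 = 7: v spans the null space of (Sigma - λ_1 I), whose rows are
  r_1 = (0, 0, 0),  r_2 = (0, -4, -1),  r_3 = (0, -1, -4).
  v is orthogonal to every row, so take v ∝ r_2 × r_3 = ((-4)·(-4) - (-1)·(-1), (-1)·(0) - (0)·(-4), (0)·(-1) - (-4)·(0)) = (15, 0, 0).
  Rescale (divide by 15): u = (1, 0, 0).
  ||u|| = √((1)² + (0)² + (0)²) = √(1) = 1,  v_1 = u/||u|| ≈ (1, 0, 0) (||v_1|| = 1).

λ_1 = 7,  λ_2 = 4,  λ_3 = 2;  v_1 ≈ (1, 0, 0)


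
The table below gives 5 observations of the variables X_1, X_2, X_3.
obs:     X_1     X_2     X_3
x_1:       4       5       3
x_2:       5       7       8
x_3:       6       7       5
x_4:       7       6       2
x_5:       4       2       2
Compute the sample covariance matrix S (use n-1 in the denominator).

Step 1 — column means:
  mean(X_1) = (4 + 5 + 6 + 7 + 4) / 5 = 26/5 = 5.2
  mean(X_2) = (5 + 7 + 7 + 6 + 2) / 5 = 27/5 = 5.4
  mean(X_3) = (3 + 8 + 5 + 2 + 2) / 5 = 20/5 = 4

Step 2 — sample covariance S[i,j] = (1/(n-1)) · Σ_k (x_{k,i} - mean_i) · (x_{k,j} - mean_j), with n-1 = 4.
  S[X_1,X_1] = ((-1.2)·(-1.2) + (-0.2)·(-0.2) + (0.8)·(0.8) + (1.8)·(1.8) + (-1.2)·(-1.2)) / 4 = 6.8/4 = 1.7
  S[X_1,X_2] = ((-1.2)·(-0.4) + (-0.2)·(1.6) + (0.8)·(1.6) + (1.8)·(0.6) + (-1.2)·(-3.4)) / 4 = 6.6/4 = 1.65
  S[X_1,X_3] = ((-1.2)·(-1) + (-0.2)·(4) + (0.8)·(1) + (1.8)·(-2) + (-1.2)·(-2)) / 4 = 0/4 = 0
  S[X_2,X_2] = ((-0.4)·(-0.4) + (1.6)·(1.6) + (1.6)·(1.6) + (0.6)·(0.6) + (-3.4)·(-3.4)) / 4 = 17.2/4 = 4.3
  S[X_2,X_3] = ((-0.4)·(-1) + (1.6)·(4) + (1.6)·(1) + (0.6)·(-2) + (-3.4)·(-2)) / 4 = 14/4 = 3.5
  S[X_3,X_3] = ((-1)·(-1) + (4)·(4) + (1)·(1) + (-2)·(-2) + (-2)·(-2)) / 4 = 26/4 = 6.5

S is symmetric (S[j,i] = S[i,j]). Assembling:

S = [[1.7, 1.65, 0],
 [1.65, 4.3, 3.5],
 [0, 3.5, 6.5]]


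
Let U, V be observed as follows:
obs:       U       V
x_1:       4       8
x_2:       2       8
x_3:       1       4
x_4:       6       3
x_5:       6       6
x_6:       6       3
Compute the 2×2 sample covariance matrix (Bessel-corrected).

Step 1 — column means:
  mean(U) = (4 + 2 + 1 + 6 + 6 + 6) / 6 = 25/6 = 4.1667
  mean(V) = (8 + 8 + 4 + 3 + 6 + 3) / 6 = 32/6 = 5.3333

Step 2 — sample covariance S[i,j] = (1/(n-1)) · Σ_k (x_{k,i} - mean_i) · (x_{k,j} - mean_j), with n-1 = 5.
  S[U,U] = ((-0.1667)·(-0.1667) + (-2.1667)·(-2.1667) + (-3.1667)·(-3.1667) + (1.8333)·(1.8333) + (1.8333)·(1.8333) + (1.8333)·(1.8333)) / 5 = 24.8333/5 = 4.9667
  S[U,V] = ((-0.1667)·(2.6667) + (-2.1667)·(2.6667) + (-3.1667)·(-1.3333) + (1.8333)·(-2.3333) + (1.8333)·(0.6667) + (1.8333)·(-2.3333)) / 5 = -9.3333/5 = -1.8667
  S[V,V] = ((2.6667)·(2.6667) + (2.6667)·(2.6667) + (-1.3333)·(-1.3333) + (-2.3333)·(-2.3333) + (0.6667)·(0.6667) + (-2.3333)·(-2.3333)) / 5 = 27.3333/5 = 5.4667

S is symmetric (S[j,i] = S[i,j]). Assembling:

S = [[4.9667, -1.8667],
 [-1.8667, 5.4667]]


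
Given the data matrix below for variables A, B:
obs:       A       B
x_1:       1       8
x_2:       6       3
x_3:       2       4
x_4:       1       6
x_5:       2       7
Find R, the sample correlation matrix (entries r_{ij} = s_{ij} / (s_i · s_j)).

Step 1 — column means:
  mean(A) = (1 + 6 + 2 + 1 + 2) / 5 = 12/5 = 2.4
  mean(B) = (8 + 3 + 4 + 6 + 7) / 5 = 28/5 = 5.6

Step 2 — sample variances and covariances s[i,j] = (1/(n-1)) · Σ_k (x_{k,i} - mean_i) · (x_{k,j} - mean_j), with n-1 = 4:
  s[A,A] = ((-1.4)·(-1.4) + (3.6)·(3.6) + (-0.4)·(-0.4) + (-1.4)·(-1.4) + (-0.4)·(-0.4)) / 4 = 17.2/4 = 4.3
  s[A,B] = ((-1.4)·(2.4) + (3.6)·(-2.6) + (-0.4)·(-1.6) + (-1.4)·(0.4) + (-0.4)·(1.4)) / 4 = -13.2/4 = -3.3
  s[B,B] = ((2.4)·(2.4) + (-2.6)·(-2.6) + (-1.6)·(-1.6) + (0.4)·(0.4) + (1.4)·(1.4)) / 4 = 17.2/4 = 4.3
  Sample standard deviations s_i = √(s[i,i]):
  s(A) = √(4.3) = 2.0736
  s(B) = √(4.3) = 2.0736

Step 3 — r_{ij} = s_{ij} / (s_i · s_j):
  r[A,A] = 1 (diagonal).
  r[A,B] = -3.3 / (2.0736 · 2.0736) = -3.3 / 4.3 = -0.7674
  r[B,B] = 1 (diagonal).

R is symmetric with unit diagonal. Assembling:

R = [[1, -0.7674],
 [-0.7674, 1]]


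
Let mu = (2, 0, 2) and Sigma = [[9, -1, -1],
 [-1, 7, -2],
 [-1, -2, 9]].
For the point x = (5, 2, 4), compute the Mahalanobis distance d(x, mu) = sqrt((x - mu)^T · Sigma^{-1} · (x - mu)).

Step 1 — centre the observation: (x - mu) = (3, 2, 2).

Step 2 — invert Sigma (cofactor / det for 3×3, or solve directly):
  Sigma^{-1} = [[0.1155, 0.0215, 0.0176],
 [0.0215, 0.1566, 0.0372],
 [0.0176, 0.0372, 0.1213]].

Step 3 — form the quadratic (x - mu)^T · Sigma^{-1} · (x - mu):
  Sigma^{-1} · (x - mu) = (0.4247, 0.4521, 0.3699).
  (x - mu)^T · [Sigma^{-1} · (x - mu)] = (3)·(0.4247) + (2)·(0.4521) + (2)·(0.3699) = 2.9178.

Step 4 — take square root: d = √(2.9178) ≈ 1.7082.

d(x, mu) = √(2.9178) ≈ 1.7082


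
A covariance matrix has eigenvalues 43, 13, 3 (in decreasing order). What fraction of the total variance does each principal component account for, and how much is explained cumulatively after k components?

Step 1 — total variance = trace(Sigma) = Σ λ_i = 43 + 13 + 3 = 59.

Step 2 — fraction explained by component i = λ_i / Σ λ:
  PC1: 43/59 = 0.7288
  PC2: 13/59 = 0.2203
  PC3: 3/59 = 0.0508

Step 3 — cumulative fraction after k components = (λ_1 + ... + λ_k) / Σ λ:
  k = 1: 43/59 = 0.7288
  k = 2: (43 + 13)/59 = 56/59 = 0.9492
  k = 3: (43 + 13 + 3)/59 = 59/59 = 1

Summary (fraction, with percent):

explained: PC1 0.7288 (72.88%), PC2 0.2203 (22.03%), PC3 0.0508 (5.08%);  cumulative: 0.7288, 0.9492, 1


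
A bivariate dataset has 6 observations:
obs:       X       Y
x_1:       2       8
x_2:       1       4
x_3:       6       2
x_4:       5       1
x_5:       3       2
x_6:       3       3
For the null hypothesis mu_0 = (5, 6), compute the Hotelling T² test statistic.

Step 1 — sample mean vector:
  mean(X) = (2 + 1 + 6 + 5 + 3 + 3) / 6 = 20/6 = 3.3333
  mean(Y) = (8 + 4 + 2 + 1 + 2 + 3) / 6 = 20/6 = 3.3333
  x̄ = (3.3333, 3.3333),  deviation x̄ - mu_0 = (3.3333, 3.3333) - (5, 6) = (-1.6667, -2.6667).

Step 2 — sample covariance matrix, S[i,j] = (1/(n-1)) · Σ_k (x_{k,i} - mean_i) · (x_{k,j} - mean_j), divisor n-1 = 5:
  S[X,X] = ((-1.3333)·(-1.3333) + (-2.3333)·(-2.3333) + (2.6667)·(2.6667) + (1.6667)·(1.6667) + (-0.3333)·(-0.3333) + (-0.3333)·(-0.3333)) / 5 = 17.3333/5 = 3.4667
  S[X,Y] = ((-1.3333)·(4.6667) + (-2.3333)·(0.6667) + (2.6667)·(-1.3333) + (1.6667)·(-2.3333) + (-0.3333)·(-1.3333) + (-0.3333)·(-0.3333)) / 5 = -14.6667/5 = -2.9333
  S[Y,Y] = ((4.6667)·(4.6667) + (0.6667)·(0.6667) + (-1.3333)·(-1.3333) + (-2.3333)·(-2.3333) + (-1.3333)·(-1.3333) + (-0.3333)·(-0.3333)) / 5 = 31.3333/5 = 6.2667
  S = [[3.4667, -2.9333],
 [-2.9333, 6.2667]].

Step 3 — invert S. det(S) = 3.4667·6.2667 - (-2.9333)² = 13.12.
  S^{-1} = (1/det) · [[d, -b], [-b, a]] = [[0.4776, 0.2236],
 [0.2236, 0.2642]].

Step 4 — quadratic form (x̄ - mu_0)^T · S^{-1} · (x̄ - mu_0):
  S^{-1} · (x̄ - mu_0) = (-1.3923, -1.0772),
  (x̄ - mu_0)^T · [...] = (-1.6667)·(-1.3923) + (-2.6667)·(-1.0772) = 5.1931.

Step 5 — scale by n: T² = 6 · 5.1931 = 31.1585.

T² ≈ 31.1585


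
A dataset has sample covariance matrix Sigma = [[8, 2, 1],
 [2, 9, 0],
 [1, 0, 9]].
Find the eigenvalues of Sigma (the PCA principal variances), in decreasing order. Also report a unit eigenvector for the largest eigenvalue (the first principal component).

Step 1 — characteristic polynomial p(λ) = det(λI - Sigma) = λ³ - tr·λ² + c_1·λ - det, where tr = trace, c_1 = sum of the principal 2×2 minors, det = det(Sigma):
  tr = 8 + 9 + 9 = 26,
  c_1 = (8·9 - (2)²) + (8·9 - (1)²) + (9·9 - (0)²) = 68 + 71 + 81 = 220,
  det = 8·(9·9 - (0)²) - (2)·((2)·9 - (0)·(1)) + (1)·((2)·(0) - 9·(1)) = 8·(81) - (2)·(18) + (1)·(-9) = 603.
  So p(λ) = λ³ - 26λ² + 220λ - 603.
Step 2 — look for an integer root (rational root theorem: any rational root is an integer divisor of 603). Testing λ = 9:
  p(9) = 729 - 2106 + 1980 - 603 = 0  ✓
  Dividing out (λ - 9): p(λ) = (λ - 9)(λ² - 17λ + 67).
Step 3 — remaining eigenvalues from the quadratic λ² - 17λ + 67 = 0:
  Δ = 17² - 4·67 = 289 - 268 = 21,  λ = (17 ± √21)/2 = (17 ± 4.5826)/2 ≈ 10.7913 or 6.2087.
  Sorted: λ_1 = 10.7913,  λ_2 = 9,  λ_3 = 6.2087  (check: sum = 26 = tr ✓).

Step 4 — unit eigenvector for λ_1 ≈ 10.7913: v spans the null space of (Sigma - λ_1 I), whose rows are
  r_1 = (-2.7913, 2, 1),  r_2 = (2, -1.7913, 0),  r_3 = (1, 0, -1.7913).
  v is orthogonal to every row, so take v ∝ r_1 × r_2 = ((2)·(0) - (1)·(-1.7913), (1)·(2) - (-2.7913)·(0), (-2.7913)·(-1.7913) - (2)·(2)) ≈ (1.7913, 2, 1).
  Let u = (1.7913, 2, 1).
  ||u|| = √((1.7913)² + (2)² + (1)²) = √(8.2087) ≈ 2.8651,  v_1 = u/||u|| ≈ (0.6252, 0.6981, 0.349) (||v_1|| = 1).

λ_1 = 10.7913,  λ_2 = 9,  λ_3 = 6.2087;  v_1 ≈ (0.6252, 0.6981, 0.349)


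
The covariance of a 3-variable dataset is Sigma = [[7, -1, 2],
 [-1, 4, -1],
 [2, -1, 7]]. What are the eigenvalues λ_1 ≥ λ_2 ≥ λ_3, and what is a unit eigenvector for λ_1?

Step 1 — characteristic polynomial p(λ) = det(λI - Sigma) = λ³ - tr·λ² + c_1·λ - det, where tr = trace, c_1 = sum of the principal 2×2 minors, det = det(Sigma):
  tr = 7 + 4 + 7 = 18,
  c_1 = (7·4 - (-1)²) + (7·7 - (2)²) + (4·7 - (-1)²) = 27 + 45 + 27 = 99,
  det = 7·(4·7 - (-1)²) - (-1)·((-1)·7 - (-1)·(2)) + (2)·((-1)·(-1) - 4·(2)) = 7·(27) - (-1)·(-5) + (2)·(-7) = 170.
  So p(λ) = λ³ - 18λ² + 99λ - 170.
Step 2 — look for an integer root (rational root theorem: any rational root is an integer divisor of 170). Testing λ = 5:
  p(5) = 125 - 450 + 495 - 170 = 0  ✓
  Dividing out (λ - 5): p(λ) = (λ - 5)(λ² - 13λ + 34).
Step 3 — remaining eigenvalues from the quadratic λ² - 13λ + 34 = 0:
  Δ = 13² - 4·34 = 169 - 136 = 33,  λ = (13 ± √33)/2 = (13 ± 5.7446)/2 ≈ 9.3723 or 3.6277.
  Sorted: λ_1 = 9.3723,  λ_2 = 5,  λ_3 = 3.6277  (check: sum = 18 = tr ✓).

Step 4 — unit eigenvector for λ_1 ≈ 9.3723: v spans the null space of (Sigma - λ_1 I), whose rows are
  r_1 = (-2.3723, -1, 2),  r_2 = (-1, -5.3723, -1),  r_3 = (2, -1, -2.3723).
  v is orthogonal to every row, so take v ∝ r_1 × r_2 = ((-1)·(-1) - (2)·(-5.3723), (2)·(-1) - (-2.3723)·(-1), (-2.3723)·(-5.3723) - (-1)·(-1)) ≈ (11.7446, -4.3723, 11.7446).
  Let u = (11.7446, -4.3723, 11.7446).
  ||u|| = √((11.7446)² + (-4.3723)² + (11.7446)²) = √(294.9863) ≈ 17.1752,  v_1 = u/||u|| ≈ (0.6838, -0.2546, 0.6838) (||v_1|| = 1).

λ_1 = 9.3723,  λ_2 = 5,  λ_3 = 3.6277;  v_1 ≈ (0.6838, -0.2546, 0.6838)


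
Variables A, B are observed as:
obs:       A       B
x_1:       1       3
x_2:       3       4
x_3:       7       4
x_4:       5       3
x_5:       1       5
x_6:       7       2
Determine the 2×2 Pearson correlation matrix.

Step 1 — column means:
  mean(A) = (1 + 3 + 7 + 5 + 1 + 7) / 6 = 24/6 = 4
  mean(B) = (3 + 4 + 4 + 3 + 5 + 2) / 6 = 21/6 = 3.5

Step 2 — sample variances and covariances s[i,j] = (1/(n-1)) · Σ_k (x_{k,i} - mean_i) · (x_{k,j} - mean_j), with n-1 = 5:
  s[A,A] = ((-3)·(-3) + (-1)·(-1) + (3)·(3) + (1)·(1) + (-3)·(-3) + (3)·(3)) / 5 = 38/5 = 7.6
  s[A,B] = ((-3)·(-0.5) + (-1)·(0.5) + (3)·(0.5) + (1)·(-0.5) + (-3)·(1.5) + (3)·(-1.5)) / 5 = -7/5 = -1.4
  s[B,B] = ((-0.5)·(-0.5) + (0.5)·(0.5) + (0.5)·(0.5) + (-0.5)·(-0.5) + (1.5)·(1.5) + (-1.5)·(-1.5)) / 5 = 5.5/5 = 1.1
  Sample standard deviations s_i = √(s[i,i]):
  s(A) = √(7.6) = 2.7568
  s(B) = √(1.1) = 1.0488

Step 3 — r_{ij} = s_{ij} / (s_i · s_j):
  r[A,A] = 1 (diagonal).
  r[A,B] = -1.4 / (2.7568 · 1.0488) = -1.4 / 2.8914 = -0.4842
  r[B,B] = 1 (diagonal).

R is symmetric with unit diagonal. Assembling:

R = [[1, -0.4842],
 [-0.4842, 1]]


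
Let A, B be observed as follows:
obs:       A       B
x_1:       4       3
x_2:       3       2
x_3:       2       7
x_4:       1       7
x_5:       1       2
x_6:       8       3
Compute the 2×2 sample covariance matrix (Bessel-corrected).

Step 1 — column means:
  mean(A) = (4 + 3 + 2 + 1 + 1 + 8) / 6 = 19/6 = 3.1667
  mean(B) = (3 + 2 + 7 + 7 + 2 + 3) / 6 = 24/6 = 4

Step 2 — sample covariance S[i,j] = (1/(n-1)) · Σ_k (x_{k,i} - mean_i) · (x_{k,j} - mean_j), with n-1 = 5.
  S[A,A] = ((0.8333)·(0.8333) + (-0.1667)·(-0.1667) + (-1.1667)·(-1.1667) + (-2.1667)·(-2.1667) + (-2.1667)·(-2.1667) + (4.8333)·(4.8333)) / 5 = 34.8333/5 = 6.9667
  S[A,B] = ((0.8333)·(-1) + (-0.1667)·(-2) + (-1.1667)·(3) + (-2.1667)·(3) + (-2.1667)·(-2) + (4.8333)·(-1)) / 5 = -11/5 = -2.2
  S[B,B] = ((-1)·(-1) + (-2)·(-2) + (3)·(3) + (3)·(3) + (-2)·(-2) + (-1)·(-1)) / 5 = 28/5 = 5.6

S is symmetric (S[j,i] = S[i,j]). Assembling:

S = [[6.9667, -2.2],
 [-2.2, 5.6]]


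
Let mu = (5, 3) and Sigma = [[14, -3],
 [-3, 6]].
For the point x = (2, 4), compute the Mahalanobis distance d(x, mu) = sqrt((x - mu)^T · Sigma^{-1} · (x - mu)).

Step 1 — centre the observation: (x - mu) = (-3, 1).

Step 2 — invert Sigma. det(Sigma) = 14·6 - (-3)² = 75.
  Sigma^{-1} = (1/det) · [[d, -b], [-b, a]] = [[0.08, 0.04],
 [0.04, 0.1867]].

Step 3 — form the quadratic (x - mu)^T · Sigma^{-1} · (x - mu):
  Sigma^{-1} · (x - mu) = (-0.2, 0.0667).
  (x - mu)^T · [Sigma^{-1} · (x - mu)] = (-3)·(-0.2) + (1)·(0.0667) = 0.6667.

Step 4 — take square root: d = √(0.6667) ≈ 0.8165.

d(x, mu) = √(0.6667) ≈ 0.8165


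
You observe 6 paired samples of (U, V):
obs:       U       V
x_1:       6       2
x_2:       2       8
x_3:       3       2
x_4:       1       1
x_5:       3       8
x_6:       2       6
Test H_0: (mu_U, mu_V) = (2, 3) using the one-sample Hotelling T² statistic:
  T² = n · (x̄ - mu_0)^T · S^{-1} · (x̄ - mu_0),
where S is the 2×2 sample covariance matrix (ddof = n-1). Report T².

Step 1 — sample mean vector:
  mean(U) = (6 + 2 + 3 + 1 + 3 + 2) / 6 = 17/6 = 2.8333
  mean(V) = (2 + 8 + 2 + 1 + 8 + 6) / 6 = 27/6 = 4.5
  x̄ = (2.8333, 4.5),  deviation x̄ - mu_0 = (2.8333, 4.5) - (2, 3) = (0.8333, 1.5).

Step 2 — sample covariance matrix, S[i,j] = (1/(n-1)) · Σ_k (x_{k,i} - mean_i) · (x_{k,j} - mean_j), divisor n-1 = 5:
  S[U,U] = ((3.1667)·(3.1667) + (-0.8333)·(-0.8333) + (0.1667)·(0.1667) + (-1.8333)·(-1.8333) + (0.1667)·(0.1667) + (-0.8333)·(-0.8333)) / 5 = 14.8333/5 = 2.9667
  S[U,V] = ((3.1667)·(-2.5) + (-0.8333)·(3.5) + (0.1667)·(-2.5) + (-1.8333)·(-3.5) + (0.1667)·(3.5) + (-0.8333)·(1.5)) / 5 = -5.5/5 = -1.1
  S[V,V] = ((-2.5)·(-2.5) + (3.5)·(3.5) + (-2.5)·(-2.5) + (-3.5)·(-3.5) + (3.5)·(3.5) + (1.5)·(1.5)) / 5 = 51.5/5 = 10.3
  S = [[2.9667, -1.1],
 [-1.1, 10.3]].

Step 3 — invert S. det(S) = 2.9667·10.3 - (-1.1)² = 29.3467.
  S^{-1} = (1/det) · [[d, -b], [-b, a]] = [[0.351, 0.0375],
 [0.0375, 0.1011]].

Step 4 — quadratic form (x̄ - mu_0)^T · S^{-1} · (x̄ - mu_0):
  S^{-1} · (x̄ - mu_0) = (0.3487, 0.1829),
  (x̄ - mu_0)^T · [...] = (0.8333)·(0.3487) + (1.5)·(0.1829) = 0.5649.

Step 5 — scale by n: T² = 6 · 0.5649 = 3.3894.

T² ≈ 3.3894


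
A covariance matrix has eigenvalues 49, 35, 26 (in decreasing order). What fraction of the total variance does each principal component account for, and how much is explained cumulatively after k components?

Step 1 — total variance = trace(Sigma) = Σ λ_i = 49 + 35 + 26 = 110.

Step 2 — fraction explained by component i = λ_i / Σ λ:
  PC1: 49/110 = 0.4455
  PC2: 35/110 = 0.3182
  PC3: 26/110 = 0.2364

Step 3 — cumulative fraction after k components = (λ_1 + ... + λ_k) / Σ λ:
  k = 1: 49/110 = 0.4455
  k = 2: (49 + 35)/110 = 84/110 = 0.7636
  k = 3: (49 + 35 + 26)/110 = 110/110 = 1

Summary (fraction, with percent):

explained: PC1 0.4455 (44.55%), PC2 0.3182 (31.82%), PC3 0.2364 (23.64%);  cumulative: 0.4455, 0.7636, 1


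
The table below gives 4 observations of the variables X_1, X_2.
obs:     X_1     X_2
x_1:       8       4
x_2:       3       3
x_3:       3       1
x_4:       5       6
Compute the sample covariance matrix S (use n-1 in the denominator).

Step 1 — column means:
  mean(X_1) = (8 + 3 + 3 + 5) / 4 = 19/4 = 4.75
  mean(X_2) = (4 + 3 + 1 + 6) / 4 = 14/4 = 3.5

Step 2 — sample covariance S[i,j] = (1/(n-1)) · Σ_k (x_{k,i} - mean_i) · (x_{k,j} - mean_j), with n-1 = 3.
  S[X_1,X_1] = ((3.25)·(3.25) + (-1.75)·(-1.75) + (-1.75)·(-1.75) + (0.25)·(0.25)) / 3 = 16.75/3 = 5.5833
  S[X_1,X_2] = ((3.25)·(0.5) + (-1.75)·(-0.5) + (-1.75)·(-2.5) + (0.25)·(2.5)) / 3 = 7.5/3 = 2.5
  S[X_2,X_2] = ((0.5)·(0.5) + (-0.5)·(-0.5) + (-2.5)·(-2.5) + (2.5)·(2.5)) / 3 = 13/3 = 4.3333

S is symmetric (S[j,i] = S[i,j]). Assembling:

S = [[5.5833, 2.5],
 [2.5, 4.3333]]


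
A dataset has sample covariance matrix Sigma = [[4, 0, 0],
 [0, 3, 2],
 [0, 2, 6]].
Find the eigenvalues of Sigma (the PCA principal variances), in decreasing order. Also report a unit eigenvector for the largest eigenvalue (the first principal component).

Step 1 — characteristic polynomial p(λ) = det(λI - Sigma) = λ³ - tr·λ² + c_1·λ - det, where tr = trace, c_1 = sum of the principal 2×2 minors, det = det(Sigma):
  tr = 4 + 3 + 6 = 13,
  c_1 = (4·3 - (0)²) + (4·6 - (0)²) + (3·6 - (2)²) = 12 + 24 + 14 = 50,
  det = 4·(3·6 - (2)²) - (0)·((0)·6 - (2)·(0)) + (0)·((0)·(2) - 3·(0)) = 4·(14) - (0)·(0) + (0)·(0) = 56.
  So p(λ) = λ³ - 13λ² + 50λ - 56.
Step 2 — look for an integer root (rational root theorem: any rational root is an integer divisor of 56). Testing λ = 2:
  p(2) = 8 - 52 + 100 - 56 = 0  ✓
  Dividing out (λ - 2): p(λ) = (λ - 2)(λ² - 11λ + 28).
Step 3 — remaining eigenvalues from the quadratic λ² - 11λ + 28 = 0:
  Δ = 11² - 4·28 = 121 - 112 = 9,  λ = (11 ± √9)/2 = (11 ± 3)/2 = 7 or 4.
  Sorted: λ_1 = 7,  λ_2 = 4,  λ_3 = 2  (check: sum = 13 = tr ✓).

Step 4 — unit eigenvector for λ_1 = 7: v spans the null space of (Sigma - λ_1 I), whose rows are
  r_1 = (-3, 0, 0),  r_2 = (0, -4, 2),  r_3 = (0, 2, -1).
  v is orthogonal to every row, so take v ∝ r_1 × r_2 = ((0)·(2) - (0)·(-4), (0)·(0) - (-3)·(2), (-3)·(-4) - (0)·(0)) = (0, 6, 12).
  Rescale (divide by 6): u = (0, 1, 2).
  ||u|| = √((0)² + (1)² + (2)²) = √(5) ≈ 2.2361,  v_1 = u/||u|| ≈ (0, 0.4472, 0.8944) (||v_1|| = 1).

λ_1 = 7,  λ_2 = 4,  λ_3 = 2;  v_1 ≈ (0, 0.4472, 0.8944)


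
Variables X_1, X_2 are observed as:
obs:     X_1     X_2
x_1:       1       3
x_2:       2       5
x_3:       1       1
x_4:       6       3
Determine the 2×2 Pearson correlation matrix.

Step 1 — column means:
  mean(X_1) = (1 + 2 + 1 + 6) / 4 = 10/4 = 2.5
  mean(X_2) = (3 + 5 + 1 + 3) / 4 = 12/4 = 3

Step 2 — sample variances and covariances s[i,j] = (1/(n-1)) · Σ_k (x_{k,i} - mean_i) · (x_{k,j} - mean_j), with n-1 = 3:
  s[X_1,X_1] = ((-1.5)·(-1.5) + (-0.5)·(-0.5) + (-1.5)·(-1.5) + (3.5)·(3.5)) / 3 = 17/3 = 5.6667
  s[X_1,X_2] = ((-1.5)·(0) + (-0.5)·(2) + (-1.5)·(-2) + (3.5)·(0)) / 3 = 2/3 = 0.6667
  s[X_2,X_2] = ((0)·(0) + (2)·(2) + (-2)·(-2) + (0)·(0)) / 3 = 8/3 = 2.6667
  Sample standard deviations s_i = √(s[i,i]):
  s(X_1) = √(5.6667) = 2.3805
  s(X_2) = √(2.6667) = 1.633

Step 3 — r_{ij} = s_{ij} / (s_i · s_j):
  r[X_1,X_1] = 1 (diagonal).
  r[X_1,X_2] = 0.6667 / (2.3805 · 1.633) = 0.6667 / 3.8873 = 0.1715
  r[X_2,X_2] = 1 (diagonal).

R is symmetric with unit diagonal. Assembling:

R = [[1, 0.1715],
 [0.1715, 1]]


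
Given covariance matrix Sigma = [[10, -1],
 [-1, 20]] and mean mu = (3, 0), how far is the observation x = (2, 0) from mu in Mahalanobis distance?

Step 1 — centre the observation: (x - mu) = (-1, 0).

Step 2 — invert Sigma. det(Sigma) = 10·20 - (-1)² = 199.
  Sigma^{-1} = (1/det) · [[d, -b], [-b, a]] = [[0.1005, 0.005],
 [0.005, 0.0503]].

Step 3 — form the quadratic (x - mu)^T · Sigma^{-1} · (x - mu):
  Sigma^{-1} · (x - mu) = (-0.1005, -0.005).
  (x - mu)^T · [Sigma^{-1} · (x - mu)] = (-1)·(-0.1005) + (0)·(-0.005) = 0.1005.

Step 4 — take square root: d = √(0.1005) ≈ 0.317.

d(x, mu) = √(0.1005) ≈ 0.317


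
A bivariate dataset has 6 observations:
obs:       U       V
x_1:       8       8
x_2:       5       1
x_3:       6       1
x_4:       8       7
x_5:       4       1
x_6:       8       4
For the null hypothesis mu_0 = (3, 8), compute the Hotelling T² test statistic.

Step 1 — sample mean vector:
  mean(U) = (8 + 5 + 6 + 8 + 4 + 8) / 6 = 39/6 = 6.5
  mean(V) = (8 + 1 + 1 + 7 + 1 + 4) / 6 = 22/6 = 3.6667
  x̄ = (6.5, 3.6667),  deviation x̄ - mu_0 = (6.5, 3.6667) - (3, 8) = (3.5, -4.3333).

Step 2 — sample covariance matrix, S[i,j] = (1/(n-1)) · Σ_k (x_{k,i} - mean_i) · (x_{k,j} - mean_j), divisor n-1 = 5:
  S[U,U] = ((1.5)·(1.5) + (-1.5)·(-1.5) + (-0.5)·(-0.5) + (1.5)·(1.5) + (-2.5)·(-2.5) + (1.5)·(1.5)) / 5 = 15.5/5 = 3.1
  S[U,V] = ((1.5)·(4.3333) + (-1.5)·(-2.6667) + (-0.5)·(-2.6667) + (1.5)·(3.3333) + (-2.5)·(-2.6667) + (1.5)·(0.3333)) / 5 = 24/5 = 4.8
  S[V,V] = ((4.3333)·(4.3333) + (-2.6667)·(-2.6667) + (-2.6667)·(-2.6667) + (3.3333)·(3.3333) + (-2.6667)·(-2.6667) + (0.3333)·(0.3333)) / 5 = 51.3333/5 = 10.2667
  S = [[3.1, 4.8],
 [4.8, 10.2667]].

Step 3 — invert S. det(S) = 3.1·10.2667 - (4.8)² = 8.7867.
  S^{-1} = (1/det) · [[d, -b], [-b, a]] = [[1.1684, -0.5463],
 [-0.5463, 0.3528]].

Step 4 — quadratic form (x̄ - mu_0)^T · S^{-1} · (x̄ - mu_0):
  S^{-1} · (x̄ - mu_0) = (6.4568, -3.4408),
  (x̄ - mu_0)^T · [...] = (3.5)·(6.4568) + (-4.3333)·(-3.4408) = 37.5089.

Step 5 — scale by n: T² = 6 · 37.5089 = 225.0531.

T² ≈ 225.0531


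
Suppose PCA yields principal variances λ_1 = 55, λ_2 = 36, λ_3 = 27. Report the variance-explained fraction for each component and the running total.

Step 1 — total variance = trace(Sigma) = Σ λ_i = 55 + 36 + 27 = 118.

Step 2 — fraction explained by component i = λ_i / Σ λ:
  PC1: 55/118 = 0.4661
  PC2: 36/118 = 0.3051
  PC3: 27/118 = 0.2288

Step 3 — cumulative fraction after k components = (λ_1 + ... + λ_k) / Σ λ:
  k = 1: 55/118 = 0.4661
  k = 2: (55 + 36)/118 = 91/118 = 0.7712
  k = 3: (55 + 36 + 27)/118 = 118/118 = 1

Summary (fraction, with percent):

explained: PC1 0.4661 (46.61%), PC2 0.3051 (30.51%), PC3 0.2288 (22.88%);  cumulative: 0.4661, 0.7712, 1


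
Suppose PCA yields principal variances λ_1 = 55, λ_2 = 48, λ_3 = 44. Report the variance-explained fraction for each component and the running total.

Step 1 — total variance = trace(Sigma) = Σ λ_i = 55 + 48 + 44 = 147.

Step 2 — fraction explained by component i = λ_i / Σ λ:
  PC1: 55/147 = 0.3741
  PC2: 48/147 = 0.3265
  PC3: 44/147 = 0.2993

Step 3 — cumulative fraction after k components = (λ_1 + ... + λ_k) / Σ λ:
  k = 1: 55/147 = 0.3741
  k = 2: (55 + 48)/147 = 103/147 = 0.7007
  k = 3: (55 + 48 + 44)/147 = 147/147 = 1

Summary (fraction, with percent):

explained: PC1 0.3741 (37.41%), PC2 0.3265 (32.65%), PC3 0.2993 (29.93%);  cumulative: 0.3741, 0.7007, 1


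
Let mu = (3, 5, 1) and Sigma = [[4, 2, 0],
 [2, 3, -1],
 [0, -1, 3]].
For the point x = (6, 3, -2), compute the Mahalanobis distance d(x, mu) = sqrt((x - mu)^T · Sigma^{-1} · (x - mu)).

Step 1 — centre the observation: (x - mu) = (3, -2, -3).

Step 2 — invert Sigma (cofactor / det for 3×3, or solve directly):
  Sigma^{-1} = [[0.4, -0.3, -0.1],
 [-0.3, 0.6, 0.2],
 [-0.1, 0.2, 0.4]].

Step 3 — form the quadratic (x - mu)^T · Sigma^{-1} · (x - mu):
  Sigma^{-1} · (x - mu) = (2.1, -2.7, -1.9).
  (x - mu)^T · [Sigma^{-1} · (x - mu)] = (3)·(2.1) + (-2)·(-2.7) + (-3)·(-1.9) = 17.4.

Step 4 — take square root: d = √(17.4) ≈ 4.1713.

d(x, mu) = √(17.4) ≈ 4.1713


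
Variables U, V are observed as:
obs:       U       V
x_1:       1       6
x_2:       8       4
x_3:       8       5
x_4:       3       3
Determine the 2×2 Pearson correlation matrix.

Step 1 — column means:
  mean(U) = (1 + 8 + 8 + 3) / 4 = 20/4 = 5
  mean(V) = (6 + 4 + 5 + 3) / 4 = 18/4 = 4.5

Step 2 — sample variances and covariances s[i,j] = (1/(n-1)) · Σ_k (x_{k,i} - mean_i) · (x_{k,j} - mean_j), with n-1 = 3:
  s[U,U] = ((-4)·(-4) + (3)·(3) + (3)·(3) + (-2)·(-2)) / 3 = 38/3 = 12.6667
  s[U,V] = ((-4)·(1.5) + (3)·(-0.5) + (3)·(0.5) + (-2)·(-1.5)) / 3 = -3/3 = -1
  s[V,V] = ((1.5)·(1.5) + (-0.5)·(-0.5) + (0.5)·(0.5) + (-1.5)·(-1.5)) / 3 = 5/3 = 1.6667
  Sample standard deviations s_i = √(s[i,i]):
  s(U) = √(12.6667) = 3.559
  s(V) = √(1.6667) = 1.291

Step 3 — r_{ij} = s_{ij} / (s_i · s_j):
  r[U,U] = 1 (diagonal).
  r[U,V] = -1 / (3.559 · 1.291) = -1 / 4.5947 = -0.2176
  r[V,V] = 1 (diagonal).

R is symmetric with unit diagonal. Assembling:

R = [[1, -0.2176],
 [-0.2176, 1]]


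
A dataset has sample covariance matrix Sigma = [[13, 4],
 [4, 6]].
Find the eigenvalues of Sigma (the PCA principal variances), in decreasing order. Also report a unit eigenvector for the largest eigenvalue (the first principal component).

Step 1 — characteristic polynomial of 2×2 Sigma:
  det(Sigma - λI) = λ² - trace · λ + det = 0.
  trace = 13 + 6 = 19, det = 13·6 - (4)² = 62.
Step 2 — discriminant:
  Δ = trace² - 4·det = 361 - 248 = 113.
Step 3 — eigenvalues:
  λ = (trace ± √Δ)/2 = (19 ± 10.6301)/2,
  λ_1 = 14.8151,  λ_2 = 4.1849.

Step 4 — unit eigenvector for λ_1: solve (Sigma - λ_1 I)v = 0. First row:
  (13 - 14.8151)·v_x + (4)·v_y = 0, i.e. (-1.8151)·v_x + (4)·v_y = 0,
  so v ∝ (b, λ_1 - a) = (4, 1.8151) = u.
  ||u|| = √((4)² + (1.8151)²) = √(19.2945) ≈ 4.3925,
  v_1 = u/||u|| ≈ (0.9106, 0.4132) (||v_1|| = 1).

λ_1 = 14.8151,  λ_2 = 4.1849;  v_1 ≈ (0.9106, 0.4132)
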